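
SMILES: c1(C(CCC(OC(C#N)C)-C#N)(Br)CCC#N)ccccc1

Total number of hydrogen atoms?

18

Hydrogens are implicit in SMILES; fill each atom to its normal valence:
  5 × C (aromatic): 1 H each → 5
  4 × C: 2 H each → 8
  4 × C: no H
  3 × N: no H
  2 × C: 1 H each → 2
  1 × Br: no H
  1 × C: 3 H
  1 × C (aromatic): no H
  1 × O: no H
  Total hydrogens = 18.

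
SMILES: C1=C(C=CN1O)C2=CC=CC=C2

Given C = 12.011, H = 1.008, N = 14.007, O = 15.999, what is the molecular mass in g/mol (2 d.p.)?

Molecular formula: C10H9NO.
M = 10×12.011 + 9×1.008 + 1×14.007 + 1×15.999 = 159.19 g/mol.

159.19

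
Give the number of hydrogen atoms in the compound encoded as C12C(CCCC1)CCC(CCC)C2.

Hydrogens are implicit in SMILES; fill each atom to its normal valence:
  9 × C: 2 H each → 18
  3 × C: 1 H each → 3
  1 × C: 3 H
  Total hydrogens = 24.

24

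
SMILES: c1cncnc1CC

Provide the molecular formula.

Heavy atoms from the SMILES: 6 C, 2 N.
Implicit hydrogens by atom environment:
  3 × C (aromatic): 1 H each → 3
  2 × N (aromatic): no H
  1 × C: 3 H
  1 × C: 2 H
  1 × C (aromatic): no H
  Total hydrogens = 8.
Molecular formula: C6H8N2

C6H8N2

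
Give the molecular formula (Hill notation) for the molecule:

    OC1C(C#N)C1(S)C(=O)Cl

C5H4ClNO2S

Heavy atoms from the SMILES: 5 C, 1 Cl, 1 N, 2 O, 1 S.
Implicit hydrogens by atom environment:
  3 × C: no H
  2 × C: 1 H each → 2
  1 × Cl: no H
  1 × N: no H
  1 × O: 1 H
  1 × O: no H
  1 × S: 1 H
  Total hydrogens = 4.
Molecular formula: C5H4ClNO2S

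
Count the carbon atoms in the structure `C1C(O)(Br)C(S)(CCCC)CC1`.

The symbol for carbon appears 9 times in the SMILES.

9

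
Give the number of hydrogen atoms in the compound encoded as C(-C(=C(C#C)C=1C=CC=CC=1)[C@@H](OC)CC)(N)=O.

17

Hydrogens are implicit in SMILES; fill each atom to its normal valence:
  5 × C (aromatic): 1 H each → 5
  4 × C: no H
  2 × C: 3 H each → 6
  2 × C: 1 H each → 2
  2 × O: no H
  1 × C: 2 H
  1 × C (aromatic): no H
  1 × N: 2 H
  Total hydrogens = 17.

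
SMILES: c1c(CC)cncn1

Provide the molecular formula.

Heavy atoms from the SMILES: 6 C, 2 N.
Implicit hydrogens by atom environment:
  3 × C (aromatic): 1 H each → 3
  2 × N (aromatic): no H
  1 × C: 3 H
  1 × C: 2 H
  1 × C (aromatic): no H
  Total hydrogens = 8.
Molecular formula: C6H8N2

C6H8N2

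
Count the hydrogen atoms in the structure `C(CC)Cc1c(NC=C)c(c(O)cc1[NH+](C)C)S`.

23

Hydrogens are implicit in SMILES; fill each atom to its normal valence:
  5 × C (aromatic): no H
  4 × C: 2 H each → 8
  3 × C: 3 H each → 9
  1 × C (aromatic): 1 H
  1 × C: 1 H
  1 × N: 1 H
  1 × N (charge +1): 1 H
  1 × O: 1 H
  1 × S: 1 H
  Total hydrogens = 23.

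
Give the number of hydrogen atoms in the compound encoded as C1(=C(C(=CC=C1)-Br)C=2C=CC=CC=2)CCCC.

Hydrogens are implicit in SMILES; fill each atom to its normal valence:
  8 × C (aromatic): 1 H each → 8
  4 × C (aromatic): no H
  3 × C: 2 H each → 6
  1 × Br: no H
  1 × C: 3 H
  Total hydrogens = 17.

17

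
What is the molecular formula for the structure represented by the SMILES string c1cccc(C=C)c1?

Heavy atoms from the SMILES: 8 C.
Implicit hydrogens by atom environment:
  5 × C (aromatic): 1 H each → 5
  1 × C: 2 H
  1 × C: 1 H
  1 × C (aromatic): no H
  Total hydrogens = 8.
Molecular formula: C8H8

C8H8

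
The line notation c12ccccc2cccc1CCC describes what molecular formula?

C13H14

Heavy atoms from the SMILES: 13 C.
Implicit hydrogens by atom environment:
  7 × C (aromatic): 1 H each → 7
  3 × C (aromatic): no H
  2 × C: 2 H each → 4
  1 × C: 3 H
  Total hydrogens = 14.
Molecular formula: C13H14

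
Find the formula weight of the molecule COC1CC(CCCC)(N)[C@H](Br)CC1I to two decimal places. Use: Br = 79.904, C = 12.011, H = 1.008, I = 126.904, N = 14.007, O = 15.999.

390.10

Molecular formula: C11H21BrINO.
M = 1×79.904 + 11×12.011 + 21×1.008 + 1×126.904 + 1×14.007 + 1×15.999 = 390.10 g/mol.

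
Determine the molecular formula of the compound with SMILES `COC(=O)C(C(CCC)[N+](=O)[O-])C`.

C8H15NO4

Heavy atoms from the SMILES: 8 C, 1 N, 4 O.
Implicit hydrogens by atom environment:
  3 × C: 3 H each → 9
  3 × O: no H
  2 × C: 2 H each → 4
  2 × C: 1 H each → 2
  1 × C: no H
  1 × N (charge +1): no H
  1 × O (charge -1): no H
  Total hydrogens = 15.
Molecular formula: C8H15NO4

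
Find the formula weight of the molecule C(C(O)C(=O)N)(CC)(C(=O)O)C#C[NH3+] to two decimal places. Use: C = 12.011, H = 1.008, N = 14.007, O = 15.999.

Molecular formula: C8H13N2O4+.
M = 8×12.011 + 13×1.008 + 2×14.007 + 4×15.999 = 201.20 g/mol.

201.20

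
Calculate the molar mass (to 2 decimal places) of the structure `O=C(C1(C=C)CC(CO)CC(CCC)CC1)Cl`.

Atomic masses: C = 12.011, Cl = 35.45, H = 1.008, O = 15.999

258.79

Molecular formula: C14H23ClO2.
M = 14×12.011 + 1×35.45 + 23×1.008 + 2×15.999 = 258.79 g/mol.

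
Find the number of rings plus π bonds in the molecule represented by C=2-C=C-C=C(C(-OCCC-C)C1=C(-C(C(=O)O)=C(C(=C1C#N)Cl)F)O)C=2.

11

Molecular formula from the SMILES: C19H17ClFNO4.
DoU = (2C + 2 + N − H − X)/2 = (2·19 + 2 + 1 − 17 − 2)/2 = 22/2 = 11.
(Structurally: 2 ring(s) + 9 π bond(s) = 11.)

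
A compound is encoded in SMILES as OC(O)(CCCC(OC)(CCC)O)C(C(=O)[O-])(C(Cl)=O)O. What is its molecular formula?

C12H20ClO8-

Heavy atoms from the SMILES: 12 C, 1 Cl, 8 O.
Implicit hydrogens by atom environment:
  5 × C: 2 H each → 10
  5 × C: no H
  4 × O: 1 H each → 4
  3 × O: no H
  2 × C: 3 H each → 6
  1 × Cl: no H
  1 × O (charge -1): no H
  Total hydrogens = 20.
Net charge -1.
Molecular formula: C12H20ClO8-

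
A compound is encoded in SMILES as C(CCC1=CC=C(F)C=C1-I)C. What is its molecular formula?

Heavy atoms from the SMILES: 10 C, 1 F, 1 I.
Implicit hydrogens by atom environment:
  3 × C: 2 H each → 6
  3 × C (aromatic): 1 H each → 3
  3 × C (aromatic): no H
  1 × C: 3 H
  1 × F: no H
  1 × I: no H
  Total hydrogens = 12.
Molecular formula: C10H12FI

C10H12FI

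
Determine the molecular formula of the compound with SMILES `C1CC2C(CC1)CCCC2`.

C10H18

Heavy atoms from the SMILES: 10 C.
Implicit hydrogens by atom environment:
  8 × C: 2 H each → 16
  2 × C: 1 H each → 2
  Total hydrogens = 18.
Molecular formula: C10H18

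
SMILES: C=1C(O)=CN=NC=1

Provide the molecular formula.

Heavy atoms from the SMILES: 4 C, 2 N, 1 O.
Implicit hydrogens by atom environment:
  3 × C (aromatic): 1 H each → 3
  2 × N (aromatic): no H
  1 × C (aromatic): no H
  1 × O: 1 H
  Total hydrogens = 4.
Molecular formula: C4H4N2O

C4H4N2O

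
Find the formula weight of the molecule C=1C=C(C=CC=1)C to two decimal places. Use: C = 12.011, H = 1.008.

92.14

Molecular formula: C7H8.
M = 7×12.011 + 8×1.008 = 92.14 g/mol.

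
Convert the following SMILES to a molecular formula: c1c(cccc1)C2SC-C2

Heavy atoms from the SMILES: 9 C, 1 S.
Implicit hydrogens by atom environment:
  5 × C (aromatic): 1 H each → 5
  2 × C: 2 H each → 4
  1 × C: 1 H
  1 × C (aromatic): no H
  1 × S: no H
  Total hydrogens = 10.
Molecular formula: C9H10S

C9H10S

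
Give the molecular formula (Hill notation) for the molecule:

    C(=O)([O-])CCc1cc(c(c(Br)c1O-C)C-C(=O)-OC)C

Heavy atoms from the SMILES: 1 Br, 14 C, 5 O.
Implicit hydrogens by atom environment:
  5 × C (aromatic): no H
  4 × O: no H
  3 × C: 3 H each → 9
  3 × C: 2 H each → 6
  2 × C: no H
  1 × Br: no H
  1 × C (aromatic): 1 H
  1 × O (charge -1): no H
  Total hydrogens = 16.
Net charge -1.
Molecular formula: C14H16BrO5-

C14H16BrO5-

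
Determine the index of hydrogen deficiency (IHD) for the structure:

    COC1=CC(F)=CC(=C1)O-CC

4

Molecular formula from the SMILES: C9H11FO2.
DoU = (2C + 2 + N − H − X)/2 = (2·9 + 2 + 0 − 11 − 1)/2 = 8/2 = 4.
(Structurally: 1 ring(s) + 3 π bond(s) = 4.)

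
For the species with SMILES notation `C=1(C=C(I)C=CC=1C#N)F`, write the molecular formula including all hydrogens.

Heavy atoms from the SMILES: 7 C, 1 F, 1 I, 1 N.
Implicit hydrogens by atom environment:
  3 × C (aromatic): 1 H each → 3
  3 × C (aromatic): no H
  1 × C: no H
  1 × F: no H
  1 × I: no H
  1 × N: no H
  Total hydrogens = 3.
Molecular formula: C7H3FIN

C7H3FIN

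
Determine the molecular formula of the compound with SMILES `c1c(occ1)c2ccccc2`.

Heavy atoms from the SMILES: 10 C, 1 O.
Implicit hydrogens by atom environment:
  8 × C (aromatic): 1 H each → 8
  2 × C (aromatic): no H
  1 × O (aromatic): no H
  Total hydrogens = 8.
Molecular formula: C10H8O

C10H8O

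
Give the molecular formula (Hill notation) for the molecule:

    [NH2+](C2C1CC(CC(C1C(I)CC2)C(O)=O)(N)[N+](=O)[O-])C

C12H21IN3O4+

Heavy atoms from the SMILES: 12 C, 1 I, 3 N, 4 O.
Implicit hydrogens by atom environment:
  5 × C: 1 H each → 5
  4 × C: 2 H each → 8
  2 × C: no H
  2 × O: no H
  1 × C: 3 H
  1 × I: no H
  1 × N (charge +1): 2 H
  1 × N: 2 H
  1 × N (charge +1): no H
  1 × O: 1 H
  1 × O (charge -1): no H
  Total hydrogens = 21.
Net charge +1.
Molecular formula: C12H21IN3O4+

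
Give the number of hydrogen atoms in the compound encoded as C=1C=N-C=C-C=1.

Hydrogens are implicit in SMILES; fill each atom to its normal valence:
  5 × C (aromatic): 1 H each → 5
  1 × N (aromatic): no H
  Total hydrogens = 5.

5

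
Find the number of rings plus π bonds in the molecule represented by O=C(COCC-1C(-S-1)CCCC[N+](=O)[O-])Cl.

Molecular formula from the SMILES: C9H14ClNO4S.
DoU = (2C + 2 + N − H − X)/2 = (2·9 + 2 + 1 − 14 − 1)/2 = 6/2 = 3.
(Structurally: 1 ring(s) + 2 π bond(s) = 3.)

3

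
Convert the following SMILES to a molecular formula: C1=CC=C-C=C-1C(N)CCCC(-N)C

C12H20N2

Heavy atoms from the SMILES: 12 C, 2 N.
Implicit hydrogens by atom environment:
  5 × C (aromatic): 1 H each → 5
  3 × C: 2 H each → 6
  2 × C: 1 H each → 2
  2 × N: 2 H each → 4
  1 × C: 3 H
  1 × C (aromatic): no H
  Total hydrogens = 20.
Molecular formula: C12H20N2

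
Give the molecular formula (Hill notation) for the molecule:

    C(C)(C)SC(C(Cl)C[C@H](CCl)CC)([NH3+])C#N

Heavy atoms from the SMILES: 11 C, 2 Cl, 2 N, 1 S.
Implicit hydrogens by atom environment:
  3 × C: 3 H each → 9
  3 × C: 2 H each → 6
  3 × C: 1 H each → 3
  2 × C: no H
  2 × Cl: no H
  1 × N (charge +1): 3 H
  1 × N: no H
  1 × S: no H
  Total hydrogens = 21.
Net charge +1.
Molecular formula: C11H21Cl2N2S+

C11H21Cl2N2S+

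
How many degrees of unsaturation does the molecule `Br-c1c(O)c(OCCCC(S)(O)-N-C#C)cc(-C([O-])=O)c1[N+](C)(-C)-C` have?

Molecular formula from the SMILES: C16H21BrN2O5S.
DoU = (2C + 2 + N − H − X)/2 = (2·16 + 2 + 2 − 21 − 1)/2 = 14/2 = 7.
(Structurally: 1 ring(s) + 6 π bond(s) = 7.)

7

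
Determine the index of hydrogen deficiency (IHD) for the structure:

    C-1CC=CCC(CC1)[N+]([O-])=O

3

Molecular formula from the SMILES: C8H13NO2.
DoU = (2C + 2 + N − H − X)/2 = (2·8 + 2 + 1 − 13 − 0)/2 = 6/2 = 3.
(Structurally: 1 ring(s) + 2 π bond(s) = 3.)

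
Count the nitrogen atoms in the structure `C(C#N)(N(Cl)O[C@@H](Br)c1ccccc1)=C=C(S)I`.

2

The symbol for nitrogen appears 2 times in the SMILES.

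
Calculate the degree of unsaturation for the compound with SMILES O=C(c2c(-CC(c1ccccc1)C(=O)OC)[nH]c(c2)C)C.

9

Molecular formula from the SMILES: C17H19NO3.
DoU = (2C + 2 + N − H − X)/2 = (2·17 + 2 + 1 − 19 − 0)/2 = 18/2 = 9.
(Structurally: 2 ring(s) + 7 π bond(s) = 9.)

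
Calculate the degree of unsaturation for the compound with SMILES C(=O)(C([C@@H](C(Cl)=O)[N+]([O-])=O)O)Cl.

Molecular formula from the SMILES: C4H3Cl2NO5.
DoU = (2C + 2 + N − H − X)/2 = (2·4 + 2 + 1 − 3 − 2)/2 = 6/2 = 3.
(Structurally: 0 ring(s) + 3 π bond(s) = 3.)

3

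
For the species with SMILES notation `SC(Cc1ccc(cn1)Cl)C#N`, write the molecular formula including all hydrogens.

C8H7ClN2S

Heavy atoms from the SMILES: 8 C, 1 Cl, 2 N, 1 S.
Implicit hydrogens by atom environment:
  3 × C (aromatic): 1 H each → 3
  2 × C (aromatic): no H
  1 × C: 2 H
  1 × C: 1 H
  1 × C: no H
  1 × Cl: no H
  1 × N (aromatic): no H
  1 × N: no H
  1 × S: 1 H
  Total hydrogens = 7.
Molecular formula: C8H7ClN2S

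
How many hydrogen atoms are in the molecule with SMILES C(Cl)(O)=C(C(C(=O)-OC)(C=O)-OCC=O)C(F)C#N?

Hydrogens are implicit in SMILES; fill each atom to its normal valence:
  5 × C: no H
  5 × O: no H
  3 × C: 1 H each → 3
  1 × C: 3 H
  1 × C: 2 H
  1 × Cl: no H
  1 × F: no H
  1 × N: no H
  1 × O: 1 H
  Total hydrogens = 9.

9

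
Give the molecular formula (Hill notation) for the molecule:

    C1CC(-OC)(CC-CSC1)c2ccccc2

Heavy atoms from the SMILES: 14 C, 1 O, 1 S.
Implicit hydrogens by atom environment:
  6 × C: 2 H each → 12
  5 × C (aromatic): 1 H each → 5
  1 × C: 3 H
  1 × C: no H
  1 × C (aromatic): no H
  1 × O: no H
  1 × S: no H
  Total hydrogens = 20.
Molecular formula: C14H20OS

C14H20OS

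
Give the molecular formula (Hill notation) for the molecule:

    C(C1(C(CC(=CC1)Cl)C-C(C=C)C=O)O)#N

C12H14ClNO2

Heavy atoms from the SMILES: 12 C, 1 Cl, 1 N, 2 O.
Implicit hydrogens by atom environment:
  5 × C: 1 H each → 5
  4 × C: 2 H each → 8
  3 × C: no H
  1 × Cl: no H
  1 × N: no H
  1 × O: 1 H
  1 × O: no H
  Total hydrogens = 14.
Molecular formula: C12H14ClNO2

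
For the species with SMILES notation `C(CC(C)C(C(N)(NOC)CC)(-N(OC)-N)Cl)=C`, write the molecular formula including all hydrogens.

Heavy atoms from the SMILES: 11 C, 1 Cl, 4 N, 2 O.
Implicit hydrogens by atom environment:
  4 × C: 3 H each → 12
  3 × C: 2 H each → 6
  2 × C: 1 H each → 2
  2 × C: no H
  2 × N: 2 H each → 4
  2 × O: no H
  1 × Cl: no H
  1 × N: 1 H
  1 × N: no H
  Total hydrogens = 25.
Molecular formula: C11H25ClN4O2

C11H25ClN4O2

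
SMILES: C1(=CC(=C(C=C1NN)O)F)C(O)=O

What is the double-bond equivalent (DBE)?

Molecular formula from the SMILES: C7H7FN2O3.
DoU = (2C + 2 + N − H − X)/2 = (2·7 + 2 + 2 − 7 − 1)/2 = 10/2 = 5.
(Structurally: 1 ring(s) + 4 π bond(s) = 5.)

5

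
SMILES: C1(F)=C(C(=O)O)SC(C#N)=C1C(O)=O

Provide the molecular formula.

Heavy atoms from the SMILES: 7 C, 1 F, 1 N, 4 O, 1 S.
Implicit hydrogens by atom environment:
  4 × C (aromatic): no H
  3 × C: no H
  2 × O: 1 H each → 2
  2 × O: no H
  1 × F: no H
  1 × N: no H
  1 × S (aromatic): no H
  Total hydrogens = 2.
Molecular formula: C7H2FNO4S

C7H2FNO4S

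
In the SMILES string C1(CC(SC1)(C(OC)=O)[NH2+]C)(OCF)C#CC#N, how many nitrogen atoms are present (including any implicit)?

2

The symbol for nitrogen appears 2 times in the SMILES.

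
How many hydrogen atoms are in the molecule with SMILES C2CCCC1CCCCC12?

Hydrogens are implicit in SMILES; fill each atom to its normal valence:
  8 × C: 2 H each → 16
  2 × C: 1 H each → 2
  Total hydrogens = 18.

18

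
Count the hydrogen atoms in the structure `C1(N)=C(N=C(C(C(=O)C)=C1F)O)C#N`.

6

Hydrogens are implicit in SMILES; fill each atom to its normal valence:
  5 × C (aromatic): no H
  2 × C: no H
  1 × C: 3 H
  1 × F: no H
  1 × N: 2 H
  1 × N (aromatic): no H
  1 × N: no H
  1 × O: 1 H
  1 × O: no H
  Total hydrogens = 6.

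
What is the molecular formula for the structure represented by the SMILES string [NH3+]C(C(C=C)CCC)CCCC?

Heavy atoms from the SMILES: 11 C, 1 N.
Implicit hydrogens by atom environment:
  6 × C: 2 H each → 12
  3 × C: 1 H each → 3
  2 × C: 3 H each → 6
  1 × N (charge +1): 3 H
  Total hydrogens = 24.
Net charge +1.
Molecular formula: C11H24N+

C11H24N+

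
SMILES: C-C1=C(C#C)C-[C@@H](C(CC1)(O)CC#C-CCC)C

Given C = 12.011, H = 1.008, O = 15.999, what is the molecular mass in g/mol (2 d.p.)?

244.38

Molecular formula: C17H24O.
M = 17×12.011 + 24×1.008 + 1×15.999 = 244.38 g/mol.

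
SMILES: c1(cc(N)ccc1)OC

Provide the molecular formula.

Heavy atoms from the SMILES: 7 C, 1 N, 1 O.
Implicit hydrogens by atom environment:
  4 × C (aromatic): 1 H each → 4
  2 × C (aromatic): no H
  1 × C: 3 H
  1 × N: 2 H
  1 × O: no H
  Total hydrogens = 9.
Molecular formula: C7H9NO

C7H9NO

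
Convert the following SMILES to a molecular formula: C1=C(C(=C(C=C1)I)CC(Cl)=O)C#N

Heavy atoms from the SMILES: 9 C, 1 Cl, 1 I, 1 N, 1 O.
Implicit hydrogens by atom environment:
  3 × C (aromatic): 1 H each → 3
  3 × C (aromatic): no H
  2 × C: no H
  1 × C: 2 H
  1 × Cl: no H
  1 × I: no H
  1 × N: no H
  1 × O: no H
  Total hydrogens = 5.
Molecular formula: C9H5ClINO

C9H5ClINO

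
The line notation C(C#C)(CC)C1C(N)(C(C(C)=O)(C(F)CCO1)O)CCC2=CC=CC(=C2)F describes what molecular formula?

Heavy atoms from the SMILES: 21 C, 2 F, 1 N, 3 O.
Implicit hydrogens by atom environment:
  5 × C: 2 H each → 10
  4 × C: 1 H each → 4
  4 × C (aromatic): 1 H each → 4
  4 × C: no H
  2 × C: 3 H each → 6
  2 × C (aromatic): no H
  2 × F: no H
  2 × O: no H
  1 × N: 2 H
  1 × O: 1 H
  Total hydrogens = 27.
Molecular formula: C21H27F2NO3

C21H27F2NO3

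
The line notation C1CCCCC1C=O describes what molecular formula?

Heavy atoms from the SMILES: 7 C, 1 O.
Implicit hydrogens by atom environment:
  5 × C: 2 H each → 10
  2 × C: 1 H each → 2
  1 × O: no H
  Total hydrogens = 12.
Molecular formula: C7H12O

C7H12O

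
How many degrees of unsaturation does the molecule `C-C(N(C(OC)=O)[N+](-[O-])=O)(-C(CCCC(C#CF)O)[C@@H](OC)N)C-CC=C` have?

5

Molecular formula from the SMILES: C17H28FN3O6.
DoU = (2C + 2 + N − H − X)/2 = (2·17 + 2 + 3 − 28 − 1)/2 = 10/2 = 5.
(Structurally: 0 ring(s) + 5 π bond(s) = 5.)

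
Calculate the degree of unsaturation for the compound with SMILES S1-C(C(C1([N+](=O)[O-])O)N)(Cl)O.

2

Molecular formula from the SMILES: C3H5ClN2O4S.
DoU = (2C + 2 + N − H − X)/2 = (2·3 + 2 + 2 − 5 − 1)/2 = 4/2 = 2.
(Structurally: 1 ring(s) + 1 π bond(s) = 2.)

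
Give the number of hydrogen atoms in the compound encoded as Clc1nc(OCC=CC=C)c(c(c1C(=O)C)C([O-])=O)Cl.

10

Hydrogens are implicit in SMILES; fill each atom to its normal valence:
  5 × C (aromatic): no H
  3 × C: 1 H each → 3
  3 × O: no H
  2 × C: 2 H each → 4
  2 × C: no H
  2 × Cl: no H
  1 × C: 3 H
  1 × N (aromatic): no H
  1 × O (charge -1): no H
  Total hydrogens = 10.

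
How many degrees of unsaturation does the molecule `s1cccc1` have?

Molecular formula from the SMILES: C4H4S.
DoU = (2C + 2 + N − H − X)/2 = (2·4 + 2 + 0 − 4 − 0)/2 = 6/2 = 3.
(Structurally: 1 ring(s) + 2 π bond(s) = 3.)

3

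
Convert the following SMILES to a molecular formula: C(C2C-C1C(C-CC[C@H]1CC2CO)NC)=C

C14H25NO

Heavy atoms from the SMILES: 14 C, 1 N, 1 O.
Implicit hydrogens by atom environment:
  7 × C: 2 H each → 14
  6 × C: 1 H each → 6
  1 × C: 3 H
  1 × N: 1 H
  1 × O: 1 H
  Total hydrogens = 25.
Molecular formula: C14H25NO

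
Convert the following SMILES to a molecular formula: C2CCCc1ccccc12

C10H12

Heavy atoms from the SMILES: 10 C.
Implicit hydrogens by atom environment:
  4 × C: 2 H each → 8
  4 × C (aromatic): 1 H each → 4
  2 × C (aromatic): no H
  Total hydrogens = 12.
Molecular formula: C10H12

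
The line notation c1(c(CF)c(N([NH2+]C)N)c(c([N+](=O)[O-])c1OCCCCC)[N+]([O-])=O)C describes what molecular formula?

Heavy atoms from the SMILES: 14 C, 1 F, 5 N, 5 O.
Implicit hydrogens by atom environment:
  6 × C (aromatic): no H
  5 × C: 2 H each → 10
  3 × C: 3 H each → 9
  3 × O: no H
  2 × N (charge +1): no H
  2 × O (charge -1): no H
  1 × F: no H
  1 × N: 2 H
  1 × N (charge +1): 2 H
  1 × N: no H
  Total hydrogens = 23.
Net charge +1.
Molecular formula: C14H23FN5O5+

C14H23FN5O5+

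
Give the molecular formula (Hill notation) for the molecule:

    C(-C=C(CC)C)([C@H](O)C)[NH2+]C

Heavy atoms from the SMILES: 9 C, 1 N, 1 O.
Implicit hydrogens by atom environment:
  4 × C: 3 H each → 12
  3 × C: 1 H each → 3
  1 × C: 2 H
  1 × C: no H
  1 × N (charge +1): 2 H
  1 × O: 1 H
  Total hydrogens = 20.
Net charge +1.
Molecular formula: C9H20NO+

C9H20NO+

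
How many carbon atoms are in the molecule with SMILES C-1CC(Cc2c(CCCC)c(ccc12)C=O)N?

15

The symbol for carbon appears 15 times in the SMILES. Lowercase c denotes aromatic carbon and counts toward C.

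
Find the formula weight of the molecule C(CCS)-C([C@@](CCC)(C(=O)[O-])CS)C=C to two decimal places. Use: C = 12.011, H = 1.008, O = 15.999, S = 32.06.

Molecular formula: C12H21O2S2-.
M = 12×12.011 + 21×1.008 + 2×15.999 + 2×32.06 = 261.42 g/mol.

261.42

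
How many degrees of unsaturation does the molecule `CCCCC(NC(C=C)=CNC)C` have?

2

Molecular formula from the SMILES: C11H22N2.
DoU = (2C + 2 + N − H − X)/2 = (2·11 + 2 + 2 − 22 − 0)/2 = 4/2 = 2.
(Structurally: 0 ring(s) + 2 π bond(s) = 2.)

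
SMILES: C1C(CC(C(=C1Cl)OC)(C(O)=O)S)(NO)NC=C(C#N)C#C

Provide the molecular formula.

C13H14ClN3O4S

Heavy atoms from the SMILES: 13 C, 1 Cl, 3 N, 4 O, 1 S.
Implicit hydrogens by atom environment:
  8 × C: no H
  2 × C: 2 H each → 4
  2 × C: 1 H each → 2
  2 × N: 1 H each → 2
  2 × O: 1 H each → 2
  2 × O: no H
  1 × C: 3 H
  1 × Cl: no H
  1 × N: no H
  1 × S: 1 H
  Total hydrogens = 14.
Molecular formula: C13H14ClN3O4S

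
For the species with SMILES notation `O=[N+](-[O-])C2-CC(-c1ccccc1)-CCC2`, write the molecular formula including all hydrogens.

Heavy atoms from the SMILES: 12 C, 1 N, 2 O.
Implicit hydrogens by atom environment:
  5 × C (aromatic): 1 H each → 5
  4 × C: 2 H each → 8
  2 × C: 1 H each → 2
  1 × C (aromatic): no H
  1 × N (charge +1): no H
  1 × O: no H
  1 × O (charge -1): no H
  Total hydrogens = 15.
Molecular formula: C12H15NO2

C12H15NO2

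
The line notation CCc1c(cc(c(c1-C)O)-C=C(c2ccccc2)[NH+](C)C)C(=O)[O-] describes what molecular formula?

C20H23NO3

Heavy atoms from the SMILES: 20 C, 1 N, 3 O.
Implicit hydrogens by atom environment:
  6 × C (aromatic): 1 H each → 6
  6 × C (aromatic): no H
  4 × C: 3 H each → 12
  2 × C: no H
  1 × C: 2 H
  1 × C: 1 H
  1 × N (charge +1): 1 H
  1 × O: 1 H
  1 × O: no H
  1 × O (charge -1): no H
  Total hydrogens = 23.
Molecular formula: C20H23NO3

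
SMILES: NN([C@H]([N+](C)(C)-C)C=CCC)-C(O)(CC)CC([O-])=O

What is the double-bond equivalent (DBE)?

Molecular formula from the SMILES: C13H27N3O3.
DoU = (2C + 2 + N − H − X)/2 = (2·13 + 2 + 3 − 27 − 0)/2 = 4/2 = 2.
(Structurally: 0 ring(s) + 2 π bond(s) = 2.)

2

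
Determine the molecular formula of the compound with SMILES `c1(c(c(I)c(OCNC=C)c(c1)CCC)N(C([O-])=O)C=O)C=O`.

C15H16IN2O5-

Heavy atoms from the SMILES: 15 C, 1 I, 2 N, 5 O.
Implicit hydrogens by atom environment:
  5 × C (aromatic): no H
  4 × C: 2 H each → 8
  4 × O: no H
  3 × C: 1 H each → 3
  1 × C: 3 H
  1 × C (aromatic): 1 H
  1 × C: no H
  1 × I: no H
  1 × N: 1 H
  1 × N: no H
  1 × O (charge -1): no H
  Total hydrogens = 16.
Net charge -1.
Molecular formula: C15H16IN2O5-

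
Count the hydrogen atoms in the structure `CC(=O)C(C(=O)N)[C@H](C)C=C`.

Hydrogens are implicit in SMILES; fill each atom to its normal valence:
  3 × C: 1 H each → 3
  2 × C: 3 H each → 6
  2 × C: no H
  2 × O: no H
  1 × C: 2 H
  1 × N: 2 H
  Total hydrogens = 13.

13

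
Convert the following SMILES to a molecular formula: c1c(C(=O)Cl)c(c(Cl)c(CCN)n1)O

C8H8Cl2N2O2

Heavy atoms from the SMILES: 8 C, 2 Cl, 2 N, 2 O.
Implicit hydrogens by atom environment:
  4 × C (aromatic): no H
  2 × C: 2 H each → 4
  2 × Cl: no H
  1 × C (aromatic): 1 H
  1 × C: no H
  1 × N: 2 H
  1 × N (aromatic): no H
  1 × O: 1 H
  1 × O: no H
  Total hydrogens = 8.
Molecular formula: C8H8Cl2N2O2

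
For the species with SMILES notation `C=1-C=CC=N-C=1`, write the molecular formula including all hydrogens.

C5H5N

Heavy atoms from the SMILES: 5 C, 1 N.
Implicit hydrogens by atom environment:
  5 × C (aromatic): 1 H each → 5
  1 × N (aromatic): no H
  Total hydrogens = 5.
Molecular formula: C5H5N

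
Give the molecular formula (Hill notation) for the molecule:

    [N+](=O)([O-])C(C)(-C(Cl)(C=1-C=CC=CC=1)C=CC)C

C13H16ClNO2

Heavy atoms from the SMILES: 13 C, 1 Cl, 1 N, 2 O.
Implicit hydrogens by atom environment:
  5 × C (aromatic): 1 H each → 5
  3 × C: 3 H each → 9
  2 × C: 1 H each → 2
  2 × C: no H
  1 × C (aromatic): no H
  1 × Cl: no H
  1 × N (charge +1): no H
  1 × O: no H
  1 × O (charge -1): no H
  Total hydrogens = 16.
Molecular formula: C13H16ClNO2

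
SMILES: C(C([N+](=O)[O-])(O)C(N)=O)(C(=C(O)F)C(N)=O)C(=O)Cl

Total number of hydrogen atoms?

7

Hydrogens are implicit in SMILES; fill each atom to its normal valence:
  6 × C: no H
  4 × O: no H
  2 × N: 2 H each → 4
  2 × O: 1 H each → 2
  1 × C: 1 H
  1 × Cl: no H
  1 × F: no H
  1 × N (charge +1): no H
  1 × O (charge -1): no H
  Total hydrogens = 7.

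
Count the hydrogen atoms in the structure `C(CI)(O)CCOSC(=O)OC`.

Hydrogens are implicit in SMILES; fill each atom to its normal valence:
  3 × C: 2 H each → 6
  3 × O: no H
  1 × C: 3 H
  1 × C: 1 H
  1 × C: no H
  1 × I: no H
  1 × O: 1 H
  1 × S: no H
  Total hydrogens = 11.

11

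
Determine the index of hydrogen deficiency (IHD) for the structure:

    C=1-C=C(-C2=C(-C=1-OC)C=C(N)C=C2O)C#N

9

Molecular formula from the SMILES: C12H10N2O2.
DoU = (2C + 2 + N − H − X)/2 = (2·12 + 2 + 2 − 10 − 0)/2 = 18/2 = 9.
(Structurally: 2 ring(s) + 7 π bond(s) = 9.)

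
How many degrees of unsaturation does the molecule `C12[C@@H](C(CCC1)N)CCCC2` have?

2

Molecular formula from the SMILES: C10H19N.
DoU = (2C + 2 + N − H − X)/2 = (2·10 + 2 + 1 − 19 − 0)/2 = 4/2 = 2.
(Structurally: 2 ring(s) + 0 π bond(s) = 2.)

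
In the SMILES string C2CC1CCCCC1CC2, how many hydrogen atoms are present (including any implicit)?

18

Hydrogens are implicit in SMILES; fill each atom to its normal valence:
  8 × C: 2 H each → 16
  2 × C: 1 H each → 2
  Total hydrogens = 18.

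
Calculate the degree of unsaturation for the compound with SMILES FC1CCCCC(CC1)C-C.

Molecular formula from the SMILES: C10H19F.
DoU = (2C + 2 + N − H − X)/2 = (2·10 + 2 + 0 − 19 − 1)/2 = 2/2 = 1.
(Structurally: 1 ring(s) + 0 π bond(s) = 1.)

1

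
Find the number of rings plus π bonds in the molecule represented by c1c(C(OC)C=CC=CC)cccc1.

Molecular formula from the SMILES: C13H16O.
DoU = (2C + 2 + N − H − X)/2 = (2·13 + 2 + 0 − 16 − 0)/2 = 12/2 = 6.
(Structurally: 1 ring(s) + 5 π bond(s) = 6.)

6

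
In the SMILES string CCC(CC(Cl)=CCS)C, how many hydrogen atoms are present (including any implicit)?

15

Hydrogens are implicit in SMILES; fill each atom to its normal valence:
  3 × C: 2 H each → 6
  2 × C: 3 H each → 6
  2 × C: 1 H each → 2
  1 × C: no H
  1 × Cl: no H
  1 × S: 1 H
  Total hydrogens = 15.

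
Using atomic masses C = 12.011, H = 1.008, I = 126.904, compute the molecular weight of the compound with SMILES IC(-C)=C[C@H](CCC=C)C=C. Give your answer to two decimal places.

Molecular formula: C10H15I.
M = 10×12.011 + 15×1.008 + 1×126.904 = 262.13 g/mol.

262.13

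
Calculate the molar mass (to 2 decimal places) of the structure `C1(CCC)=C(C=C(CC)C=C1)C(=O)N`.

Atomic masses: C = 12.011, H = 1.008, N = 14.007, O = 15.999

191.27

Molecular formula: C12H17NO.
M = 12×12.011 + 17×1.008 + 1×14.007 + 1×15.999 = 191.27 g/mol.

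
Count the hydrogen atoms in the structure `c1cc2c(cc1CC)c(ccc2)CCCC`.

Hydrogens are implicit in SMILES; fill each atom to its normal valence:
  6 × C (aromatic): 1 H each → 6
  4 × C: 2 H each → 8
  4 × C (aromatic): no H
  2 × C: 3 H each → 6
  Total hydrogens = 20.

20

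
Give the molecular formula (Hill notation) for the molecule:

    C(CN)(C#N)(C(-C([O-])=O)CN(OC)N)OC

C8H15N4O4-

Heavy atoms from the SMILES: 8 C, 4 N, 4 O.
Implicit hydrogens by atom environment:
  3 × C: no H
  3 × O: no H
  2 × C: 3 H each → 6
  2 × C: 2 H each → 4
  2 × N: 2 H each → 4
  2 × N: no H
  1 × C: 1 H
  1 × O (charge -1): no H
  Total hydrogens = 15.
Net charge -1.
Molecular formula: C8H15N4O4-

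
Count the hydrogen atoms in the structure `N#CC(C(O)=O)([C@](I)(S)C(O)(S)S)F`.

5

Hydrogens are implicit in SMILES; fill each atom to its normal valence:
  5 × C: no H
  3 × S: 1 H each → 3
  2 × O: 1 H each → 2
  1 × F: no H
  1 × I: no H
  1 × N: no H
  1 × O: no H
  Total hydrogens = 5.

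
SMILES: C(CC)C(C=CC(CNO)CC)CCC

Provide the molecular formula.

C13H27NO

Heavy atoms from the SMILES: 13 C, 1 N, 1 O.
Implicit hydrogens by atom environment:
  6 × C: 2 H each → 12
  4 × C: 1 H each → 4
  3 × C: 3 H each → 9
  1 × N: 1 H
  1 × O: 1 H
  Total hydrogens = 27.
Molecular formula: C13H27NO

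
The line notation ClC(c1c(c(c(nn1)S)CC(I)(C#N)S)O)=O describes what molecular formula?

C8H5ClIN3O2S2

Heavy atoms from the SMILES: 8 C, 1 Cl, 1 I, 3 N, 2 O, 2 S.
Implicit hydrogens by atom environment:
  4 × C (aromatic): no H
  3 × C: no H
  2 × N (aromatic): no H
  2 × S: 1 H each → 2
  1 × C: 2 H
  1 × Cl: no H
  1 × I: no H
  1 × N: no H
  1 × O: 1 H
  1 × O: no H
  Total hydrogens = 5.
Molecular formula: C8H5ClIN3O2S2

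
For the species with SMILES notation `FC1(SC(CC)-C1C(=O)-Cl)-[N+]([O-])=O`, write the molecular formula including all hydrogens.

C6H7ClFNO3S

Heavy atoms from the SMILES: 6 C, 1 Cl, 1 F, 1 N, 3 O, 1 S.
Implicit hydrogens by atom environment:
  2 × C: 1 H each → 2
  2 × C: no H
  2 × O: no H
  1 × C: 3 H
  1 × C: 2 H
  1 × Cl: no H
  1 × F: no H
  1 × N (charge +1): no H
  1 × O (charge -1): no H
  1 × S: no H
  Total hydrogens = 7.
Molecular formula: C6H7ClFNO3S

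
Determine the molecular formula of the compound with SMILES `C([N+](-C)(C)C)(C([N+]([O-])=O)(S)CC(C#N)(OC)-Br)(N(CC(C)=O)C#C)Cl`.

C14H21BrClN4O4S+

Heavy atoms from the SMILES: 1 Br, 14 C, 1 Cl, 4 N, 4 O, 1 S.
Implicit hydrogens by atom environment:
  6 × C: no H
  5 × C: 3 H each → 15
  3 × O: no H
  2 × C: 2 H each → 4
  2 × N (charge +1): no H
  2 × N: no H
  1 × Br: no H
  1 × C: 1 H
  1 × Cl: no H
  1 × O (charge -1): no H
  1 × S: 1 H
  Total hydrogens = 21.
Net charge +1.
Molecular formula: C14H21BrClN4O4S+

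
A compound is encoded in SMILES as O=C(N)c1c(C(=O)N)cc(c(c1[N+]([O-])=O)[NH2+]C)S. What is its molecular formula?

Heavy atoms from the SMILES: 9 C, 4 N, 4 O, 1 S.
Implicit hydrogens by atom environment:
  5 × C (aromatic): no H
  3 × O: no H
  2 × C: no H
  2 × N: 2 H each → 4
  1 × C: 3 H
  1 × C (aromatic): 1 H
  1 × N (charge +1): 2 H
  1 × N (charge +1): no H
  1 × O (charge -1): no H
  1 × S: 1 H
  Total hydrogens = 11.
Net charge +1.
Molecular formula: C9H11N4O4S+

C9H11N4O4S+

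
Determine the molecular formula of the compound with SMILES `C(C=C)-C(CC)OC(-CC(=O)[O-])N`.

Heavy atoms from the SMILES: 9 C, 1 N, 3 O.
Implicit hydrogens by atom environment:
  4 × C: 2 H each → 8
  3 × C: 1 H each → 3
  2 × O: no H
  1 × C: 3 H
  1 × C: no H
  1 × N: 2 H
  1 × O (charge -1): no H
  Total hydrogens = 16.
Net charge -1.
Molecular formula: C9H16NO3-

C9H16NO3-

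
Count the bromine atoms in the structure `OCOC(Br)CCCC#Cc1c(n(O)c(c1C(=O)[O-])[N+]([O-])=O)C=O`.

1

The symbol for bromine appears 1 time in the SMILES.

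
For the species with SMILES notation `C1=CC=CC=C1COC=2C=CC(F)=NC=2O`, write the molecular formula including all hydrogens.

Heavy atoms from the SMILES: 12 C, 1 F, 1 N, 2 O.
Implicit hydrogens by atom environment:
  7 × C (aromatic): 1 H each → 7
  4 × C (aromatic): no H
  1 × C: 2 H
  1 × F: no H
  1 × N (aromatic): no H
  1 × O: 1 H
  1 × O: no H
  Total hydrogens = 10.
Molecular formula: C12H10FNO2

C12H10FNO2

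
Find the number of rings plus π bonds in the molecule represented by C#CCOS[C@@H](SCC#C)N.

4

Molecular formula from the SMILES: C7H9NOS2.
DoU = (2C + 2 + N − H − X)/2 = (2·7 + 2 + 1 − 9 − 0)/2 = 8/2 = 4.
(Structurally: 0 ring(s) + 4 π bond(s) = 4.)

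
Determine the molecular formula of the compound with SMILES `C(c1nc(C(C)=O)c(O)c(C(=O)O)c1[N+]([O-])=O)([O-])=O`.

Heavy atoms from the SMILES: 9 C, 2 N, 8 O.
Implicit hydrogens by atom environment:
  5 × C (aromatic): no H
  4 × O: no H
  3 × C: no H
  2 × O: 1 H each → 2
  2 × O (charge -1): no H
  1 × C: 3 H
  1 × N (aromatic): no H
  1 × N (charge +1): no H
  Total hydrogens = 5.
Net charge -1.
Molecular formula: C9H5N2O8-

C9H5N2O8-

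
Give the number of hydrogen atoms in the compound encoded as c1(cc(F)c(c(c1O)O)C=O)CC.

9

Hydrogens are implicit in SMILES; fill each atom to its normal valence:
  5 × C (aromatic): no H
  2 × O: 1 H each → 2
  1 × C: 3 H
  1 × C: 2 H
  1 × C (aromatic): 1 H
  1 × C: 1 H
  1 × F: no H
  1 × O: no H
  Total hydrogens = 9.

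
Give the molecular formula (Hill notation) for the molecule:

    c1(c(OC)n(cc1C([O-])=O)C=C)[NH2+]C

C9H12N2O3

Heavy atoms from the SMILES: 9 C, 2 N, 3 O.
Implicit hydrogens by atom environment:
  3 × C (aromatic): no H
  2 × C: 3 H each → 6
  2 × O: no H
  1 × C: 2 H
  1 × C (aromatic): 1 H
  1 × C: 1 H
  1 × C: no H
  1 × N (charge +1): 2 H
  1 × N (aromatic): no H
  1 × O (charge -1): no H
  Total hydrogens = 12.
Molecular formula: C9H12N2O3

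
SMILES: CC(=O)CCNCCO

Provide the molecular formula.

Heavy atoms from the SMILES: 6 C, 1 N, 2 O.
Implicit hydrogens by atom environment:
  4 × C: 2 H each → 8
  1 × C: 3 H
  1 × C: no H
  1 × N: 1 H
  1 × O: 1 H
  1 × O: no H
  Total hydrogens = 13.
Molecular formula: C6H13NO2

C6H13NO2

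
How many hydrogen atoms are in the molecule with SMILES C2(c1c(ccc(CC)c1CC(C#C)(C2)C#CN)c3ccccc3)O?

21

Hydrogens are implicit in SMILES; fill each atom to its normal valence:
  7 × C (aromatic): 1 H each → 7
  5 × C (aromatic): no H
  4 × C: no H
  3 × C: 2 H each → 6
  2 × C: 1 H each → 2
  1 × C: 3 H
  1 × N: 2 H
  1 × O: 1 H
  Total hydrogens = 21.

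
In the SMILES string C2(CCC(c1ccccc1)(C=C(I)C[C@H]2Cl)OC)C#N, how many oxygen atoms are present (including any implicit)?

1

The symbol for oxygen appears 1 time in the SMILES.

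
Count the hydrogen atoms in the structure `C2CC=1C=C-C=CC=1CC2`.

12

Hydrogens are implicit in SMILES; fill each atom to its normal valence:
  4 × C: 2 H each → 8
  4 × C (aromatic): 1 H each → 4
  2 × C (aromatic): no H
  Total hydrogens = 12.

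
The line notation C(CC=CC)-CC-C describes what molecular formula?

C8H16

Heavy atoms from the SMILES: 8 C.
Implicit hydrogens by atom environment:
  4 × C: 2 H each → 8
  2 × C: 3 H each → 6
  2 × C: 1 H each → 2
  Total hydrogens = 16.
Molecular formula: C8H16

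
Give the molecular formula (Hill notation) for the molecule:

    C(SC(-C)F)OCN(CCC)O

C7H16FNO2S

Heavy atoms from the SMILES: 7 C, 1 F, 1 N, 2 O, 1 S.
Implicit hydrogens by atom environment:
  4 × C: 2 H each → 8
  2 × C: 3 H each → 6
  1 × C: 1 H
  1 × F: no H
  1 × N: no H
  1 × O: 1 H
  1 × O: no H
  1 × S: no H
  Total hydrogens = 16.
Molecular formula: C7H16FNO2S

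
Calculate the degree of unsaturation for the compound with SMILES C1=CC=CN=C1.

Molecular formula from the SMILES: C5H5N.
DoU = (2C + 2 + N − H − X)/2 = (2·5 + 2 + 1 − 5 − 0)/2 = 8/2 = 4.
(Structurally: 1 ring(s) + 3 π bond(s) = 4.)

4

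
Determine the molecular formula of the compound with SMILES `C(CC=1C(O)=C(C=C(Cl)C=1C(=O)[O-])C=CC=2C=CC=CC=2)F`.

C17H13ClFO3-

Heavy atoms from the SMILES: 17 C, 1 Cl, 1 F, 3 O.
Implicit hydrogens by atom environment:
  6 × C (aromatic): 1 H each → 6
  6 × C (aromatic): no H
  2 × C: 2 H each → 4
  2 × C: 1 H each → 2
  1 × C: no H
  1 × Cl: no H
  1 × F: no H
  1 × O: 1 H
  1 × O: no H
  1 × O (charge -1): no H
  Total hydrogens = 13.
Net charge -1.
Molecular formula: C17H13ClFO3-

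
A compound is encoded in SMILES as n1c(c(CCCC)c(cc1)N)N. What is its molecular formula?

C9H15N3

Heavy atoms from the SMILES: 9 C, 3 N.
Implicit hydrogens by atom environment:
  3 × C: 2 H each → 6
  3 × C (aromatic): no H
  2 × C (aromatic): 1 H each → 2
  2 × N: 2 H each → 4
  1 × C: 3 H
  1 × N (aromatic): no H
  Total hydrogens = 15.
Molecular formula: C9H15N3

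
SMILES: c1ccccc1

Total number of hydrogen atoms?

6

Hydrogens are implicit in SMILES; fill each atom to its normal valence:
  6 × C (aromatic): 1 H each → 6
  Total hydrogens = 6.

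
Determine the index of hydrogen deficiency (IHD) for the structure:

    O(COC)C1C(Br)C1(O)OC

1

Molecular formula from the SMILES: C6H11BrO4.
DoU = (2C + 2 + N − H − X)/2 = (2·6 + 2 + 0 − 11 − 1)/2 = 2/2 = 1.
(Structurally: 1 ring(s) + 0 π bond(s) = 1.)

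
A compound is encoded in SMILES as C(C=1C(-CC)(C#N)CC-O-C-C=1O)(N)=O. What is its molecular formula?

Heavy atoms from the SMILES: 10 C, 2 N, 3 O.
Implicit hydrogens by atom environment:
  5 × C: no H
  4 × C: 2 H each → 8
  2 × O: no H
  1 × C: 3 H
  1 × N: 2 H
  1 × N: no H
  1 × O: 1 H
  Total hydrogens = 14.
Molecular formula: C10H14N2O3

C10H14N2O3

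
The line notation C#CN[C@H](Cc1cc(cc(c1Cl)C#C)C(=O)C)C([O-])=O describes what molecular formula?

C15H11ClNO3-

Heavy atoms from the SMILES: 15 C, 1 Cl, 1 N, 3 O.
Implicit hydrogens by atom environment:
  4 × C (aromatic): no H
  4 × C: no H
  3 × C: 1 H each → 3
  2 × C (aromatic): 1 H each → 2
  2 × O: no H
  1 × C: 3 H
  1 × C: 2 H
  1 × Cl: no H
  1 × N: 1 H
  1 × O (charge -1): no H
  Total hydrogens = 11.
Net charge -1.
Molecular formula: C15H11ClNO3-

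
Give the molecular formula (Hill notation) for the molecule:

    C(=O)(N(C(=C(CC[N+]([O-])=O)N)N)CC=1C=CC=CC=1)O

Heavy atoms from the SMILES: 12 C, 4 N, 4 O.
Implicit hydrogens by atom environment:
  5 × C (aromatic): 1 H each → 5
  3 × C: 2 H each → 6
  3 × C: no H
  2 × N: 2 H each → 4
  2 × O: no H
  1 × C (aromatic): no H
  1 × N: no H
  1 × N (charge +1): no H
  1 × O: 1 H
  1 × O (charge -1): no H
  Total hydrogens = 16.
Molecular formula: C12H16N4O4

C12H16N4O4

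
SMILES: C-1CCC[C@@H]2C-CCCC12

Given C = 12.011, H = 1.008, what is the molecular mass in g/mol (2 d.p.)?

Molecular formula: C10H18.
M = 10×12.011 + 18×1.008 = 138.25 g/mol.

138.25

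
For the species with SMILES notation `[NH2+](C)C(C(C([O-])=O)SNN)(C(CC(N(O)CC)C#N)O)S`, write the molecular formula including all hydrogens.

Heavy atoms from the SMILES: 10 C, 5 N, 4 O, 2 S.
Implicit hydrogens by atom environment:
  3 × C: 1 H each → 3
  3 × C: no H
  2 × C: 3 H each → 6
  2 × C: 2 H each → 4
  2 × N: no H
  2 × O: 1 H each → 2
  1 × N: 2 H
  1 × N (charge +1): 2 H
  1 × N: 1 H
  1 × O: no H
  1 × O (charge -1): no H
  1 × S: 1 H
  1 × S: no H
  Total hydrogens = 21.
Molecular formula: C10H21N5O4S2

C10H21N5O4S2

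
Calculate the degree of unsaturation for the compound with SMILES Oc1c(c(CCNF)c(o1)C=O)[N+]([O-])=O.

Molecular formula from the SMILES: C7H7FN2O5.
DoU = (2C + 2 + N − H − X)/2 = (2·7 + 2 + 2 − 7 − 1)/2 = 10/2 = 5.
(Structurally: 1 ring(s) + 4 π bond(s) = 5.)

5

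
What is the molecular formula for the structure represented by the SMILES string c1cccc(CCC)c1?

Heavy atoms from the SMILES: 9 C.
Implicit hydrogens by atom environment:
  5 × C (aromatic): 1 H each → 5
  2 × C: 2 H each → 4
  1 × C: 3 H
  1 × C (aromatic): no H
  Total hydrogens = 12.
Molecular formula: C9H12

C9H12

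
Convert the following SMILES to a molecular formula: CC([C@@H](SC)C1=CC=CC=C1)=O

C10H12OS

Heavy atoms from the SMILES: 10 C, 1 O, 1 S.
Implicit hydrogens by atom environment:
  5 × C (aromatic): 1 H each → 5
  2 × C: 3 H each → 6
  1 × C: 1 H
  1 × C (aromatic): no H
  1 × C: no H
  1 × O: no H
  1 × S: no H
  Total hydrogens = 12.
Molecular formula: C10H12OS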